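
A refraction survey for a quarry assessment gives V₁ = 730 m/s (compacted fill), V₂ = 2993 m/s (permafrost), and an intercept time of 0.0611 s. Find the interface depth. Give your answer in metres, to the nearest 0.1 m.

θ_c = arcsin(730/2993) = 14.12°; cos θ_c = 0.9698.
tᵢ = 2h cos θ_c/V₁ ⇒ h = tᵢ·V₁/(2 cos θ_c) = 0.0611·730/(2·0.9698) = 23.00 m.

23.0 m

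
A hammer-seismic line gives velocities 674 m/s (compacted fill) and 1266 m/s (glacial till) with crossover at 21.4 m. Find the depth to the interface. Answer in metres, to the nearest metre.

6 m

x_cross = 2h·√((V₂+V₁)/(V₂−V₁)) → h = x_cross / (2·√((V₂+V₁)/(V₂−V₁))).
√((V₂+V₁)/(V₂−V₁)) = √((1266+674)/(1266−674)) = 1.8103.
h = 21.4 / (2·1.8103) = 5.91 m.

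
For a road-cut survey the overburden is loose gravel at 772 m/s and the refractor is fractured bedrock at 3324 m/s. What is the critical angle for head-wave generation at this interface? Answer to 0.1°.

Critical incidence: sin θ_c = V₁/V₂ = 772/3324 = 0.2323.
θ_c = arcsin 0.2323 = 13.43°.

13.4°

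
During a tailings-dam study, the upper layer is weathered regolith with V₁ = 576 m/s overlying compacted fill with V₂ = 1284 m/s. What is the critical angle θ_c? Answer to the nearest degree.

27°

At critical incidence the refracted ray runs along the interface (θ₂ = 90°), so sin θ_c = V₁/V₂.
θ_c = arcsin(576/1284) = arcsin 0.4486 = 26.65°.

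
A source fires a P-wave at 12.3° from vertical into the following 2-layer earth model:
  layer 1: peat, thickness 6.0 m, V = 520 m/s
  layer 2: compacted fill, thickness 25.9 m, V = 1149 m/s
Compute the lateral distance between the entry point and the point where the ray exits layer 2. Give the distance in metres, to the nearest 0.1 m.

Apply Snell's law at each interface; in layer i the horizontal offset is hᵢ·tan θᵢ.
Layer 1: θ = 12.30°; offset = 6.0·tan 12.30° = 1.308 m.
Layer 2: sin θ = 1149·sin 12.3°/520 = 0.4707, θ = 28.08°; offset = 25.9·tan 28.08° = 13.818 m.
Total horizontal offset = 15.126 m.

15.1 m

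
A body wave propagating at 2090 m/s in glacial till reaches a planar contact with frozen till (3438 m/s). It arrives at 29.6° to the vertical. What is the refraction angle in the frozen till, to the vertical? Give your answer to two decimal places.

54.34°

sin θ₁/V₁ = sin θ₂/V₂ ⇒ sin θ₂ = 3438·sin 29.6°/2090 = 3438·0.4939/2090 = 0.8125.
θ₂ = sin⁻¹(0.8125) = 54.34° (from vertical).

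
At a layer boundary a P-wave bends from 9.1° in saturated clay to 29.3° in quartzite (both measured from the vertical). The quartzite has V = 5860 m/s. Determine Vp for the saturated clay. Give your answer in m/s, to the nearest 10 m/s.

1890 m/s

sin 9.1° = 0.1582; sin 29.3° = 0.4894.
V₁ = V₂·(sin θ₁/sin θ₂) = 5860·(0.1582/0.4894) = 1893.83 m/s.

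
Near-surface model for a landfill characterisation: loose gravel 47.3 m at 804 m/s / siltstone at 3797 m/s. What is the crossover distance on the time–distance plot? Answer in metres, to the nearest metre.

θ_c = arcsin(804/3797) = 12.22°, so cos θ_c = 0.9773 and tᵢ = 2h cos θ_c/V₁ = 0.1150 s.
At crossover x/V₁ = x/V₂ + tᵢ ⇒ x = tᵢ/(1/V₁ − 1/V₂) = 0.11499/(1.2438e-03 − 2.6337e-04) = 117.29 m.

117 m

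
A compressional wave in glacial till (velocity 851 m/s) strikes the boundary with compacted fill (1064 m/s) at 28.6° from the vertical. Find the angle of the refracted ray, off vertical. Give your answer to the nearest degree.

37°

Snell's law: sin θ₂ = (V₂/V₁)·sin θ₁ = (1064/851)·sin 28.6° = 0.5985.
θ₂ = arcsin 0.5985 = 36.76° from the normal.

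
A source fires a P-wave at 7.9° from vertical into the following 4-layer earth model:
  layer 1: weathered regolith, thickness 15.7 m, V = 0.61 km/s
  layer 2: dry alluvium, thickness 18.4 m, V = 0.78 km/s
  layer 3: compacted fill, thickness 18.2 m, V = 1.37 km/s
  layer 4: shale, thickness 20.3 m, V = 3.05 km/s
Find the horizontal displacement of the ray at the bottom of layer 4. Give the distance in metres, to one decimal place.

Ray parameter p = sin 7.9° / 0.61 km/s = 2.2532e-01 s/km.
Layer 1: θ = 7.90°; offset = 15.7·tan 7.90° = 2.179 m.
Layer 2: sin θ = p·0.78 = 0.1757 → θ = 10.12°; offset = 18.4·tan 10.12° = 3.285 m.
Layer 3: sin θ = p·1.37 = 0.3087 → θ = 17.98°; offset = 18.2·tan 17.98° = 5.907 m.
Layer 4: sin θ = p·3.05 = 0.6872 → θ = 43.41°; offset = 20.3·tan 43.41° = 19.204 m.
Summing the layer offsets gives 30.574 m.

30.6 m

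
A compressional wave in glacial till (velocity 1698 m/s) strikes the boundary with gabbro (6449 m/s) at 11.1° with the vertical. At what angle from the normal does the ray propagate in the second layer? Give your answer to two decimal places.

sin θ₁/V₁ = sin θ₂/V₂ ⇒ sin θ₂ = 6449·sin 11.1°/1698 = 6449·0.1925/1698 = 0.7312.
θ₂ = arcsin 0.7312 = 46.99° from the normal.

46.99°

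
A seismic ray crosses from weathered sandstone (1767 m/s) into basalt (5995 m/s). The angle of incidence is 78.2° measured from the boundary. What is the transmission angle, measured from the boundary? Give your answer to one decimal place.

46.1°

Angle from the normal: 90° − 78.2° = 11.8°.
Snell's law: sin θ₂ = (V₂/V₁)·sin θ₁ = (5995/1767)·sin 11.8° = 0.6938.
θ₂ = sin⁻¹(0.6938) = 43.93° (from vertical).
From the interface: 90° − 43.93° = 46.07°.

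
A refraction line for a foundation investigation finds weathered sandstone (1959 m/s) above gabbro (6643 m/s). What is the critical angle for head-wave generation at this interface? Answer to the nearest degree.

17°

At critical incidence the refracted ray runs along the interface (θ₂ = 90°), so sin θ_c = V₁/V₂.
θ_c = arcsin(1959/6643) = arcsin 0.2949 = 17.15°.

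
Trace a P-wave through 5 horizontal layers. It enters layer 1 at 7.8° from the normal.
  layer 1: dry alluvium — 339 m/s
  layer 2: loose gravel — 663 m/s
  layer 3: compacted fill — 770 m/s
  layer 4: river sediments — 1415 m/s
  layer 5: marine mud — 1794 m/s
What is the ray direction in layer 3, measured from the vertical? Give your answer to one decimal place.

18.0°

Ray parameter p = sin 7.8° / 339 = 4.0034e-04 s/m.
sin θ_3 = p·V_3 = 4.0034e-04 × 770 = 0.3083.
θ_3 = 17.95° from the vertical.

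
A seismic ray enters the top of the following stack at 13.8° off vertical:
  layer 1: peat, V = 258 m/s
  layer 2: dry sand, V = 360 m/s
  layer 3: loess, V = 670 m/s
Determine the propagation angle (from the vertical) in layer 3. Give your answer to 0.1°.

38.3°

Ray parameter p = sin 13.8° / 258 = 9.2455e-04 s/m.
sin θ_3 = p·V_3 = 9.2455e-04 × 670 = 0.6194.
θ_3 = arcsin 0.6194 = 38.28°.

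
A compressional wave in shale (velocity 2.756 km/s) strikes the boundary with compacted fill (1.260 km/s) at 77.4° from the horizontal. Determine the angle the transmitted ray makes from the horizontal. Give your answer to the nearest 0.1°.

Angle from the normal: 90° − 77.4° = 12.6°.
Snell's law: sin θ₂ = (V₂/V₁)·sin θ₁ = (1.260/2.756)·sin 12.6° = 0.0997.
θ₂ = sin⁻¹(0.0997) = 5.72° (from vertical).
From the interface: 90° − 5.72° = 84.28°.

84.3°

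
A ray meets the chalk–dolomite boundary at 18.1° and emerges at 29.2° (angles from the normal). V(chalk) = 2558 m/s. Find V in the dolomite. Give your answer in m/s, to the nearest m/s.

4017 m/s

Snell's law: sin 18.1°/V₁ = sin 29.2°/V₂.
V₂ = V₁·sin 29.2°/sin 18.1° = 2558 × 1.5703 = 4016.86 m/s.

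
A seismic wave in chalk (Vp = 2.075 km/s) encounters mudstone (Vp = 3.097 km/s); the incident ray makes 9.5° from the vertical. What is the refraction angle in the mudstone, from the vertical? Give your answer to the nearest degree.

Snell's law: sin θ₂ = (V₂/V₁)·sin θ₁ = (3.097/2.075)·sin 9.5° = 0.2463.
θ₂ = arcsin 0.2463 = 14.26° from the normal.

14°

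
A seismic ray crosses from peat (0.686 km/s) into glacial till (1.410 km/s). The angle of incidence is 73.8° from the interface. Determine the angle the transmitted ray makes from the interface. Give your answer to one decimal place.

Angle from the normal: 90° − 73.8° = 16.2°.
Snell's law: sin θ₂ = (V₂/V₁)·sin θ₁ = (1.410/0.686)·sin 16.2° = 0.5734.
θ₂ = sin⁻¹(0.5734) = 34.99° (from vertical).
From the interface: 90° − 34.99° = 55.01°.

55.0°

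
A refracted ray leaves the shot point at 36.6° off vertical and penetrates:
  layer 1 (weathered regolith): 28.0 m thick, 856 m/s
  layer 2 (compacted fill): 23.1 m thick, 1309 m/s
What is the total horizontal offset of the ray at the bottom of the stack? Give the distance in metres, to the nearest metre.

Ray parameter p = sin 36.6° / 856 m/s = 6.9652e-04 s/m.
Layer 1: θ = 36.60°; offset = 28.0·tan 36.60° = 20.795 m.
Layer 2: sin θ = p·1309 = 0.9118 → θ = 65.75°; offset = 23.1·tan 65.75° = 51.276 m.
Total horizontal offset = 72.071 m.

72 m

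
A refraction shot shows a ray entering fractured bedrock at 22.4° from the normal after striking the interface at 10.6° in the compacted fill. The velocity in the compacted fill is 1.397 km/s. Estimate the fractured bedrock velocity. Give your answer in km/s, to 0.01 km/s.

sin 10.6° = 0.1840; sin 22.4° = 0.3811.
V₂ = V₁·(sin θ₂/sin θ₁) = 1.397·(0.3811/0.1840) = 2.89 km/s.

2.89 km/s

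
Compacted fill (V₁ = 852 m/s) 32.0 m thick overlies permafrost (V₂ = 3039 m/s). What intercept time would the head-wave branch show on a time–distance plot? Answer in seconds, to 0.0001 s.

0.0721 s

θ_c = arcsin(V₁/V₂) = arcsin(852/3039) = 16.28°; cos θ_c = 0.9599.
tᵢ = 2h·cos θ_c / V₁ = 2·32.0·0.9599 / 852 = 0.07210 s.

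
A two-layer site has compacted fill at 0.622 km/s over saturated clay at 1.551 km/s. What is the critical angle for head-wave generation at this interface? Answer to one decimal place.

At critical incidence the refracted ray runs along the interface (θ₂ = 90°), so sin θ_c = V₁/V₂.
θ_c = arcsin(0.622/1.551) = arcsin 0.4010 = 23.64°.

23.6°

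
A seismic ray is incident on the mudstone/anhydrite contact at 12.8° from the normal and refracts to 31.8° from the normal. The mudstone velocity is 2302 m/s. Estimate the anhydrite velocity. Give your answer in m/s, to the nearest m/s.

Snell's law: sin 12.8°/V₁ = sin 31.8°/V₂.
V₂ = V₁·sin 31.8°/sin 12.8° = 2302 × 2.3785 = 5475.33 m/s.

5475 m/s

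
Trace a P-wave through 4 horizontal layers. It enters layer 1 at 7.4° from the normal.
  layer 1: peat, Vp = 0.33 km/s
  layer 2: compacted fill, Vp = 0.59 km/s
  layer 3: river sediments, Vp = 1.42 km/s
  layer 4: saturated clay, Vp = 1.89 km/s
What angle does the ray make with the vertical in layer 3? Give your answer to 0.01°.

Snell's law across each interface conserves sin θ / V, so sin θ_3 = V_3·sin θ₁/V₁.
sin θ_3 = 1.42 × sin 7.4° / 0.33 = 0.5542.
θ_3 = arcsin 0.5542 = 33.66°.

33.66°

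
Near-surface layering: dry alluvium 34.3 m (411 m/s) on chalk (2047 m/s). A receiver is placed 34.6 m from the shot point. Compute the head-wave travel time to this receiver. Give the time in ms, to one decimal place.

180.4 ms

t = x/V₂ + 2h·√(V₂²−V₁²)/(V₁V₂).
√(V₂²−V₁²) = √(2047²−411²) = 2005.3 m/s; delay term = 2·34.3·2005.3/(411·2047) = 0.16351 s.
t = 34.6/2047 + 0.16351 = 0.18041 s.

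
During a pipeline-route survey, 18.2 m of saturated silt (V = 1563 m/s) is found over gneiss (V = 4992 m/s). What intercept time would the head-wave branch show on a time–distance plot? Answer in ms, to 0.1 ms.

22.1 ms

tᵢ = 2h·√(V₂²−V₁²)/(V₁V₂).
√(V₂²−V₁²) = √(4992²−1563²) = 4741.0 m/s.
tᵢ = 2·18.2·4741.0/(1563·4992) = 0.02212 s.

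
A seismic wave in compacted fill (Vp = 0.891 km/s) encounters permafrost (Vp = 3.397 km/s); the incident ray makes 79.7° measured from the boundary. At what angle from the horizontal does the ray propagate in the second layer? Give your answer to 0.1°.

47.0°

Angle from the normal: 90° − 79.7° = 10.3°.
sin θ₁/V₁ = sin θ₂/V₂ ⇒ sin θ₂ = 3.397·sin 10.3°/0.891 = 3.397·0.1788/0.891 = 0.6817.
θ₂ = sin⁻¹(0.6817) = 42.98° (from vertical).
From the interface: 90° − 42.98° = 47.02°.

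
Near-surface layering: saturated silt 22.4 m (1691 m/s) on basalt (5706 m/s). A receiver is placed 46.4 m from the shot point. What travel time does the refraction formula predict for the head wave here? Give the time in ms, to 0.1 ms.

θ_c = arcsin(V₁/V₂) = arcsin(1691/5706) = 17.24°, cos θ_c = 0.9551.
Intercept time tᵢ = 2h cos θ_c / V₁ = 2·22.4·0.9551/1691 = 0.02530 s.
t = x/V₂ + tᵢ = 46.4/5706 + 0.02530 = 0.03343 s.

33.4 ms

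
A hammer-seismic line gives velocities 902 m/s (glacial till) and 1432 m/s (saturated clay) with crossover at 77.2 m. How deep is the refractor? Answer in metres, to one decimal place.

h = (x_cross/2)·√((V₂−V₁)/(V₂+V₁)).
(V₂−V₁)/(V₂+V₁) = (1432−902)/(1432+902) = 0.2271; √ = 0.4765.
h = (77.2/2)·0.4765 = 18.39 m.

18.4 m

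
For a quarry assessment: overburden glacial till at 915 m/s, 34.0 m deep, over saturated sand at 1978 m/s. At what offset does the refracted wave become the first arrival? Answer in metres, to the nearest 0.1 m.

x_cross = 2h·√((V₂+V₁)/(V₂−V₁)).
(V₂+V₁)/(V₂−V₁) = (1978+915)/(1978−915) = 2.7215; √ = 1.6497.
x_cross = 2·34.0·1.6497 = 112.18 m.

112.2 m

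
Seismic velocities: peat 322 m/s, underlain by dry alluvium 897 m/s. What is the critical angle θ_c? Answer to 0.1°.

Critical incidence: sin θ_c = V₁/V₂ = 322/897 = 0.3590.
θ_c = arcsin 0.3590 = 21.04°.

21.0°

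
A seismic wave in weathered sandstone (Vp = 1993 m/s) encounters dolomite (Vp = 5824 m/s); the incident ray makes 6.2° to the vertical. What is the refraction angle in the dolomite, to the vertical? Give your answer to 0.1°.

sin θ₁/V₁ = sin θ₂/V₂ ⇒ sin θ₂ = 5824·sin 6.2°/1993 = 5824·0.1080/1993 = 0.3156.
θ₂ = arcsin 0.3156 = 18.40° from the normal.

18.4°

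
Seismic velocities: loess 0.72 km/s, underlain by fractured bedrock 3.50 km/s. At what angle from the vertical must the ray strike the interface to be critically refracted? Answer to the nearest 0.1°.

At critical incidence the refracted ray runs along the interface (θ₂ = 90°), so sin θ_c = V₁/V₂.
θ_c = arcsin(0.72/3.50) = arcsin 0.2057 = 11.87°.

11.9°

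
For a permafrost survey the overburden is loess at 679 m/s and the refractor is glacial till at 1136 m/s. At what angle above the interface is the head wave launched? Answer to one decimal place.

53.3°

At critical incidence the refracted ray runs along the interface (θ₂ = 90°), so sin θ_c = V₁/V₂.
θ_c = arcsin(679/1136) = arcsin 0.5977 = 36.71°.
Measured from the interface: 90° − 36.71° = 53.29°.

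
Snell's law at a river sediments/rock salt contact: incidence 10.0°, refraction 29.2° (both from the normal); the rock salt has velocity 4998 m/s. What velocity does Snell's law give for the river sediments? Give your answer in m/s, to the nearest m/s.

1779 m/s

sin 10.0° = 0.1736; sin 29.2° = 0.4879.
V₁ = V₂·(sin θ₁/sin θ₂) = 4998·(0.1736/0.4879) = 1778.98 m/s.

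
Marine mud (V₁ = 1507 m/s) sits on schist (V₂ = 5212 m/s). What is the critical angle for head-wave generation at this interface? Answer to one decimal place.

16.8°

At critical incidence the refracted ray runs along the interface (θ₂ = 90°), so sin θ_c = V₁/V₂.
θ_c = arcsin(1507/5212) = arcsin 0.2891 = 16.81°.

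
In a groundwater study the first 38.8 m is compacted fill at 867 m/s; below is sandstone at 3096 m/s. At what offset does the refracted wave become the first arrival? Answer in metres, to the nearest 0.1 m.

103.5 m

x_cross = 2h·√((V₂+V₁)/(V₂−V₁)).
(V₂+V₁)/(V₂−V₁) = (3096+867)/(3096−867) = 1.7779; √ = 1.3334.
x_cross = 2·38.8·1.3334 = 103.47 m.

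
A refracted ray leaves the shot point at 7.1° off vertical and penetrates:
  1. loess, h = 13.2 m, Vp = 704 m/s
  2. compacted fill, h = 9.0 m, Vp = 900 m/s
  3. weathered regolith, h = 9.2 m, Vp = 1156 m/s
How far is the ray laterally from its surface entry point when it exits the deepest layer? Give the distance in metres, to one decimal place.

5.0 m

Apply Snell's law at each interface; in layer i the horizontal offset is hᵢ·tan θᵢ.
Layer 1: θ = 7.10°; offset = 13.2·tan 7.10° = 1.644 m.
Layer 2: sin θ = 900·sin 7.1°/704 = 0.1580, θ = 9.09°; offset = 9.0·tan 9.09° = 1.440 m.
Layer 3: sin θ = 1156·sin 7.1°/704 = 0.2030, θ = 11.71°; offset = 9.2·tan 11.71° = 1.907 m.
Summing the layer offsets gives 4.991 m.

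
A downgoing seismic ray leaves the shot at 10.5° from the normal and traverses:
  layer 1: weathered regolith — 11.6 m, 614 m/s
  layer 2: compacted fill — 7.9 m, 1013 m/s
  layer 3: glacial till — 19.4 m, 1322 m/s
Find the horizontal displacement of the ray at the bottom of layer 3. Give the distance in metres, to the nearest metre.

13 m

Apply Snell's law at each interface; in layer i the horizontal offset is hᵢ·tan θᵢ.
Layer 1: θ = 10.50°; offset = 11.6·tan 10.50° = 2.150 m.
Layer 2: sin θ = 1013·sin 10.5°/614 = 0.3007, θ = 17.50°; offset = 7.9·tan 17.50° = 2.490 m.
Layer 3: sin θ = 1322·sin 10.5°/614 = 0.3924, θ = 23.10°; offset = 19.4·tan 23.10° = 8.276 m.
Total horizontal offset = 12.916 m.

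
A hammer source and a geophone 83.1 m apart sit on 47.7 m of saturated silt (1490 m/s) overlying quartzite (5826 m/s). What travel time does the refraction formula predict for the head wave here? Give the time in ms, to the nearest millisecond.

θ_c = arcsin(V₁/V₂) = arcsin(1490/5826) = 14.82°, cos θ_c = 0.9667.
Intercept time tᵢ = 2h cos θ_c / V₁ = 2·47.7·0.9667/1490 = 0.06190 s.
t = x/V₂ + tᵢ = 83.1/5826 + 0.06190 = 0.07616 s.

76 ms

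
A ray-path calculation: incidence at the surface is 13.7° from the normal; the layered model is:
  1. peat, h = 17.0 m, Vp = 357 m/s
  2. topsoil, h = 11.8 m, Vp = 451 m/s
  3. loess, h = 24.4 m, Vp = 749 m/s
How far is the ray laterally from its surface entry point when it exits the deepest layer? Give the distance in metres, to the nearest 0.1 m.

Apply Snell's law at each interface; in layer i the horizontal offset is hᵢ·tan θᵢ.
Layer 1: θ = 13.70°; offset = 17.0·tan 13.70° = 4.144 m.
Layer 2: sin θ = 451·sin 13.7°/357 = 0.2992, θ = 17.41°; offset = 11.8·tan 17.41° = 3.700 m.
Layer 3: sin θ = 749·sin 13.7°/357 = 0.4969, θ = 29.79°; offset = 24.4·tan 29.79° = 13.971 m.
Summing the layer offsets gives 21.815 m.

21.8 m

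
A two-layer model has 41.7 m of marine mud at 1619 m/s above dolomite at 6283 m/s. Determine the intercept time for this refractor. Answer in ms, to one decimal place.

49.8 ms

θ_c = arcsin(V₁/V₂) = arcsin(1619/6283) = 14.93°; cos θ_c = 0.9662.
tᵢ = 2h·cos θ_c / V₁ = 2·41.7·0.9662 / 1619 = 0.04977 s.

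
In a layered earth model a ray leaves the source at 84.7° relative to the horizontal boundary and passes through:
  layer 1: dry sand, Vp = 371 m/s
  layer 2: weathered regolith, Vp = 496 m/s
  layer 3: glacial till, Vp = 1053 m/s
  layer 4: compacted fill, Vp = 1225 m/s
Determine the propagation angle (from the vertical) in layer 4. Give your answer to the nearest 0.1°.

From the normal: θ₁ = 90° − 84.7° = 5.3°.
Snell's law across each interface conserves sin θ / V, so sin θ_4 = V_4·sin θ₁/V₁.
sin θ_4 = 1225 × sin 5.3° / 371 = 0.3050.
θ_4 = 17.76° from the vertical.

17.8°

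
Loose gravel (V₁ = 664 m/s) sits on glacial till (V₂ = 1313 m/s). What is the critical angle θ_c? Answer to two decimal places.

30.38°

Critical incidence: sin θ_c = V₁/V₂ = 664/1313 = 0.5057.
θ_c = arcsin 0.5057 = 30.38°.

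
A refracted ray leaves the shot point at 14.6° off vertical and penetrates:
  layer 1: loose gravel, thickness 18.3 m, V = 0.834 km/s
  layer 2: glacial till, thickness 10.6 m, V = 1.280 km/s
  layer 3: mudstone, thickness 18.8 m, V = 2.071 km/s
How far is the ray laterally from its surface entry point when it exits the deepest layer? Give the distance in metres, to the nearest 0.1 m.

Ray parameter p = sin 14.6° / 0.834 km/s = 3.0224e-01 s/km.
Layer 1: θ = 14.60°; offset = 18.3·tan 14.60° = 4.767 m.
Layer 2: sin θ = p·1.280 = 0.3869 → θ = 22.76°; offset = 10.6·tan 22.76° = 4.447 m.
Layer 3: sin θ = p·2.071 = 0.6259 → θ = 38.75°; offset = 18.8·tan 38.75° = 15.089 m.
Summing the layer offsets gives 24.303 m.

24.3 m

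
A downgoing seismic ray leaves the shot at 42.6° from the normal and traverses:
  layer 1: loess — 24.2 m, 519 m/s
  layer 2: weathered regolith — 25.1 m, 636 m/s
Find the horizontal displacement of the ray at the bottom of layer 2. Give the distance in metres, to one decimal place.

Ray parameter p = sin 42.6° / 519 m/s = 1.3042e-03 s/m.
Layer 1: θ = 42.60°; offset = 24.2·tan 42.60° = 22.253 m.
Layer 2: sin θ = p·636 = 0.8295 → θ = 56.04°; offset = 25.1·tan 56.04° = 37.274 m.
Total horizontal offset = 59.527 m.

59.5 m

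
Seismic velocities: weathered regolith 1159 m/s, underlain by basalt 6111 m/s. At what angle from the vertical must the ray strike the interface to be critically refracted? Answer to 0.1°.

10.9°

At critical incidence the refracted ray runs along the interface (θ₂ = 90°), so sin θ_c = V₁/V₂.
θ_c = arcsin(1159/6111) = arcsin 0.1897 = 10.93°.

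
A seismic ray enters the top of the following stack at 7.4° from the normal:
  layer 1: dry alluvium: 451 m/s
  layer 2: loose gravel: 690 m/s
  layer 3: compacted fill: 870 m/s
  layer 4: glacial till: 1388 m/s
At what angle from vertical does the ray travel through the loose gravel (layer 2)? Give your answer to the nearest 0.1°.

11.4°

Snell's law across each interface conserves sin θ / V, so sin θ_2 = V_2·sin θ₁/V₁.
sin θ_2 = 690 × sin 7.4° / 451 = 0.1970.
θ_2 = arcsin 0.1970 = 11.36°.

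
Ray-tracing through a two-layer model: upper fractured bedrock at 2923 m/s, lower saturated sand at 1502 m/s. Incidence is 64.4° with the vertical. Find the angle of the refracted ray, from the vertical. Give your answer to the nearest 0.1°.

27.6°

sin θ₁/V₁ = sin θ₂/V₂ ⇒ sin θ₂ = 1502·sin 64.4°/2923 = 1502·0.9018/2923 = 0.4634.
θ₂ = arcsin 0.4634 = 27.61° from the normal.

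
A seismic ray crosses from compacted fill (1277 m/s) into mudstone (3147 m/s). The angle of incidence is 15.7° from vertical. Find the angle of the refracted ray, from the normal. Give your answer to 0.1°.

Snell's law: sin θ₂ = (V₂/V₁)·sin θ₁ = (3147/1277)·sin 15.7° = 0.6669.
θ₂ = sin⁻¹(0.6669) = 41.83° (from vertical).

41.8°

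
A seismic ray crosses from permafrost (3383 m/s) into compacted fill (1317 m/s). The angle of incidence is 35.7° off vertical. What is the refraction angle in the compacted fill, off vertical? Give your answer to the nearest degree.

Snell's law: sin θ₂ = (V₂/V₁)·sin θ₁ = (1317/3383)·sin 35.7° = 0.2272.
θ₂ = arcsin 0.2272 = 13.13° from the normal.

13°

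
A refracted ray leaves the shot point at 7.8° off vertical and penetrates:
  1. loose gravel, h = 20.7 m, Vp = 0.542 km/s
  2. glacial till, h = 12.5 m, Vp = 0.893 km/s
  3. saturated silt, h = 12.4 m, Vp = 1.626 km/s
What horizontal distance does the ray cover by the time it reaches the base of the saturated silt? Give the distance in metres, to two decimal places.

11.23 m

p = sin θ₁/V₁ = sin 7.8°/0.542 = 2.5040e-01 s/km is conserved through the stack.
Layer 1: θ = 7.80°; offset = 20.7·tan 7.80° = 2.8355 m.
Layer 2: sin θ = p·0.893 = 0.2236 → θ = 12.92°; offset = 12.5·tan 12.92° = 2.8677 m.
Layer 3: sin θ = p·1.626 = 0.4071 → θ = 24.03°; offset = 12.4·tan 24.03° = 5.5275 m.
Total horizontal offset = 11.2307 m.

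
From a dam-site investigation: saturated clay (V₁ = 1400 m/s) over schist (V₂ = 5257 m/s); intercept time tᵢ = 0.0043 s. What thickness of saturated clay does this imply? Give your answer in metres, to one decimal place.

θ_c = arcsin(1400/5257) = 15.44°; cos θ_c = 0.9639.
tᵢ = 2h cos θ_c/V₁ ⇒ h = tᵢ·V₁/(2 cos θ_c) = 0.0043·1400/(2·0.9639) = 3.12 m.

3.1 m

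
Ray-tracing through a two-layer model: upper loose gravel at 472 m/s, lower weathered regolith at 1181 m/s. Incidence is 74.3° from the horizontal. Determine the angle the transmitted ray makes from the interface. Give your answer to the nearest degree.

47°

Angle from the normal: 90° − 74.3° = 15.7°.
Snell's law: sin θ₂ = (V₂/V₁)·sin θ₁ = (1181/472)·sin 15.7° = 0.6771.
θ₂ = sin⁻¹(0.6771) = 42.62° (from vertical).
From the interface: 90° − 42.62° = 47.38°.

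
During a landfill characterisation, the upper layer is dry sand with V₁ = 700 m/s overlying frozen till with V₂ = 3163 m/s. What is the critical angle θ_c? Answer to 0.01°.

At critical incidence the refracted ray runs along the interface (θ₂ = 90°), so sin θ_c = V₁/V₂.
θ_c = arcsin(700/3163) = arcsin 0.2213 = 12.79°.

12.79°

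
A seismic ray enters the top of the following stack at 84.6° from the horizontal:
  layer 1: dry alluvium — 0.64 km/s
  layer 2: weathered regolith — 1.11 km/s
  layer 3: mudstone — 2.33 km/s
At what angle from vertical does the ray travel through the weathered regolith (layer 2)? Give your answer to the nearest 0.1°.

From the normal: θ₁ = 90° − 84.6° = 5.4°.
Snell's law across each interface conserves sin θ / V, so sin θ_2 = V_2·sin θ₁/V₁.
sin θ_2 = 1.11 × sin 5.4° / 0.64 = 0.1632.
θ_2 = 9.39° from the vertical.

9.4°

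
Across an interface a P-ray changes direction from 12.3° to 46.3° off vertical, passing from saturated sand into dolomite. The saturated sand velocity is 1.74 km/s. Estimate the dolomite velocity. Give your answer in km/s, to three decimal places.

Snell's law: sin 12.3°/V₁ = sin 46.3°/V₂.
V₂ = V₁·sin 46.3°/sin 12.3° = 1.74 × 3.3937 = 5.905 km/s.

5.905 km/s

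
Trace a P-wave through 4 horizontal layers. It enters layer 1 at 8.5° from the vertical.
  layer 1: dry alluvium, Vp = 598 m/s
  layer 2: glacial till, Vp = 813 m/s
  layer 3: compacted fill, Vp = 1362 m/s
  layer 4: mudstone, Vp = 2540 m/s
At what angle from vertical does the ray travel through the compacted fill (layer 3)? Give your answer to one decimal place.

Snell's law across each interface conserves sin θ / V, so sin θ_3 = V_3·sin θ₁/V₁.
sin θ_3 = 1362 × sin 8.5° / 598 = 0.3366.
θ_3 = arcsin 0.3366 = 19.67°.

19.7°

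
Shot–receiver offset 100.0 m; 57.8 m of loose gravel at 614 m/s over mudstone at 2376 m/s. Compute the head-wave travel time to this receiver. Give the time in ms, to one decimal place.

224.0 ms

t = x/V₂ + 2h·√(V₂²−V₁²)/(V₁V₂).
√(V₂²−V₁²) = √(2376²−614²) = 2295.3 m/s; delay term = 2·57.8·2295.3/(614·2376) = 0.18188 s.
t = 100.0/2376 + 0.18188 = 0.22397 s.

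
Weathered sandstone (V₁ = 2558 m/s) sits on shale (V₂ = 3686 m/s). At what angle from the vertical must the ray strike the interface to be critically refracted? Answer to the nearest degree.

44°

Critical incidence: sin θ_c = V₁/V₂ = 2558/3686 = 0.6940.
θ_c = arcsin 0.6940 = 43.95°.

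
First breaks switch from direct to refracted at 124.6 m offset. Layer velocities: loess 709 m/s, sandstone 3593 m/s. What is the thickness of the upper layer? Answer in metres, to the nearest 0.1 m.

x_cross = 2h·√((V₂+V₁)/(V₂−V₁)) → h = x_cross / (2·√((V₂+V₁)/(V₂−V₁))).
√((V₂+V₁)/(V₂−V₁)) = √((3593+709)/(3593−709)) = 1.2213.
h = 124.6 / (2·1.2213) = 51.01 m.

51.0 m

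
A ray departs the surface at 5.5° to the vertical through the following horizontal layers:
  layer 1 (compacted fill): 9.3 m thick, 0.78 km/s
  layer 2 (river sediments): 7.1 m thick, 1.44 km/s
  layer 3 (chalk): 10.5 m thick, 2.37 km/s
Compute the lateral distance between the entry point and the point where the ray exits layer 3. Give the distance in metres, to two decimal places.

p = sin θ₁/V₁ = sin 5.5°/0.78 = 1.2288e-01 s/km is conserved through the stack.
Layer 1: θ = 5.50°; offset = 9.3·tan 5.50° = 0.8955 m.
Layer 2: sin θ = p·1.44 = 0.1769 → θ = 10.19°; offset = 7.1·tan 10.19° = 1.2765 m.
Layer 3: sin θ = p·2.37 = 0.2912 → θ = 16.93°; offset = 10.5·tan 16.93° = 3.1964 m.
Summing the layer offsets gives 5.3683 m.

5.37 m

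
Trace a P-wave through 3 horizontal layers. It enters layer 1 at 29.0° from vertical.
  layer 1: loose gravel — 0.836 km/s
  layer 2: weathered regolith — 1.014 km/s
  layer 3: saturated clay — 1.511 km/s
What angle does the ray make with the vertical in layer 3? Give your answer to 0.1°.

Ray parameter p = sin 29.0° / 0.836 = 5.7992e-01 s/km.
sin θ_3 = p·V_3 = 5.7992e-01 × 1.511 = 0.8763.
θ_3 = 61.19° from the vertical.

61.2°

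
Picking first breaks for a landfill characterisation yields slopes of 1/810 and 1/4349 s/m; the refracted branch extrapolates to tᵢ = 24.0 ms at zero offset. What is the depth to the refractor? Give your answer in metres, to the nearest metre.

10 m

h = tᵢ·V₁·V₂ / (2·√(V₂²−V₁²)).
√(V₂²−V₁²) = √(4349² − 810²) = 4272.9 m/s.
h = 0.024 s × 810 × 4349 / (2 × 4272.9) = 9.89 m.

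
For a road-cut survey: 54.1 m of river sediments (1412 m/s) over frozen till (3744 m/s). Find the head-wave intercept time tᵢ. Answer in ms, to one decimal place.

71.0 ms

θ_c = arcsin(V₁/V₂) = arcsin(1412/3744) = 22.16°; cos θ_c = 0.9262.
tᵢ = 2h·cos θ_c / V₁ = 2·54.1·0.9262 / 1412 = 0.07097 s.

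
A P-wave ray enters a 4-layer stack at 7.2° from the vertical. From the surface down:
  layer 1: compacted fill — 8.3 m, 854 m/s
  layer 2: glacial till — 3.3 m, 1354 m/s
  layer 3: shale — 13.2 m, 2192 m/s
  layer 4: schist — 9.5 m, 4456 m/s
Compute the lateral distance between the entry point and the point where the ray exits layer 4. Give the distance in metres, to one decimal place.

14.4 m

p = sin θ₁/V₁ = sin 7.2°/854 = 1.4676e-04 s/m is conserved through the stack.
Layer 1: θ = 7.20°; offset = 8.3·tan 7.20° = 1.049 m.
Layer 2: sin θ = p·1354 = 0.1987 → θ = 11.46°; offset = 3.3·tan 11.46° = 0.669 m.
Layer 3: sin θ = p·2192 = 0.3217 → θ = 18.77°; offset = 13.2·tan 18.77° = 4.485 m.
Layer 4: sin θ = p·4456 = 0.6540 → θ = 40.84°; offset = 9.5·tan 40.84° = 8.212 m.
Summing the layer offsets gives 14.415 m.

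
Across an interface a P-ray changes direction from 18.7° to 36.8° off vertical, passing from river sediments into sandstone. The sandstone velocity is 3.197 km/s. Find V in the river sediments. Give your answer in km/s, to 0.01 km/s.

1.71 km/s

Snell's law: sin 18.7°/V₁ = sin 36.8°/V₂.
V₁ = V₂·sin 18.7°/sin 36.8° = 3.197 × 0.5352 = 1.71 km/s.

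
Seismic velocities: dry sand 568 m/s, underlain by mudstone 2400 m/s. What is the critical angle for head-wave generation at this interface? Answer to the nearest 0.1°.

Critical incidence: sin θ_c = V₁/V₂ = 568/2400 = 0.2367.
θ_c = arcsin 0.2367 = 13.69°.

13.7°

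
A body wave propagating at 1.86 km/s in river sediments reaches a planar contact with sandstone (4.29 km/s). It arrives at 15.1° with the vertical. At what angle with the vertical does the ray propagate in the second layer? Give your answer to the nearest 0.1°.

sin θ₁/V₁ = sin θ₂/V₂ ⇒ sin θ₂ = 4.29·sin 15.1°/1.86 = 4.29·0.2605/1.86 = 0.6008.
θ₂ = arcsin 0.6008 = 36.93° from the normal.

36.9°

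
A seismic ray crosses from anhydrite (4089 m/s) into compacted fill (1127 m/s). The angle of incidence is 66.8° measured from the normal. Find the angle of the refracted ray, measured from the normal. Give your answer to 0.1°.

14.7°

sin θ₁/V₁ = sin θ₂/V₂ ⇒ sin θ₂ = 1127·sin 66.8°/4089 = 1127·0.9191/4089 = 0.2533.
θ₂ = sin⁻¹(0.2533) = 14.67° (from vertical).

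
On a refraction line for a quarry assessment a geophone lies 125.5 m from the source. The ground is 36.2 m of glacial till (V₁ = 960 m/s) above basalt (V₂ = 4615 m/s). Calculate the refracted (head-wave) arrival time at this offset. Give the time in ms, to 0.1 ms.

t = x/V₂ + 2h·√(V₂²−V₁²)/(V₁V₂).
√(V₂²−V₁²) = √(4615²−960²) = 4514.0 m/s; delay term = 2·36.2·4514.0/(960·4615) = 0.07377 s.
t = 125.5/4615 + 0.07377 = 0.10096 s.

101.0 ms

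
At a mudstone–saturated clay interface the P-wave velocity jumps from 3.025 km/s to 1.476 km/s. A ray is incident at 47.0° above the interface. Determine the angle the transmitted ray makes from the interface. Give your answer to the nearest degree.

71°

Angle from the normal: 90° − 47.0° = 43.0°.
Snell's law: sin θ₂ = (V₂/V₁)·sin θ₁ = (1.476/3.025)·sin 43.0° = 0.3328.
θ₂ = sin⁻¹(0.3328) = 19.44° (from vertical).
From the interface: 90° − 19.44° = 70.56°.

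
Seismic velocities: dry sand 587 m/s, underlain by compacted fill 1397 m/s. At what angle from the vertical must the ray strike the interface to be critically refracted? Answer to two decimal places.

24.85°

Critical incidence: sin θ_c = V₁/V₂ = 587/1397 = 0.4202.
θ_c = arcsin 0.4202 = 24.85°.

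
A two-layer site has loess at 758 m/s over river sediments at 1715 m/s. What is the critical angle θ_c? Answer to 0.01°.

26.23°

At critical incidence the refracted ray runs along the interface (θ₂ = 90°), so sin θ_c = V₁/V₂.
θ_c = arcsin(758/1715) = arcsin 0.4420 = 26.23°.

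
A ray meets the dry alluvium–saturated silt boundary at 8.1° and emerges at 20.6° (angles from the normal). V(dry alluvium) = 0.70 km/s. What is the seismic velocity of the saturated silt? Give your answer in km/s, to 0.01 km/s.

1.75 km/s

Snell's law: sin 8.1°/V₁ = sin 20.6°/V₂.
V₂ = V₁·sin 20.6°/sin 8.1° = 0.70 × 2.4971 = 1.75 km/s.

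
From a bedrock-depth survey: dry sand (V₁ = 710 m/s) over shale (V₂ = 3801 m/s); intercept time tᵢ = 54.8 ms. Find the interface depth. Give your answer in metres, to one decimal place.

19.8 m

h = tᵢ·V₁·V₂ / (2·√(V₂²−V₁²)).
√(V₂²−V₁²) = √(3801² − 710²) = 3734.1 m/s.
h = 0.0548 s × 710 × 3801 / (2 × 3734.1) = 19.80 m.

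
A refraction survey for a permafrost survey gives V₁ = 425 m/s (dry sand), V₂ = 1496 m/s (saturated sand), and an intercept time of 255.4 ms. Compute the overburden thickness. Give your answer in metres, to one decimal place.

h = tᵢ·V₁·V₂ / (2·√(V₂²−V₁²)).
√(V₂²−V₁²) = √(1496² − 425²) = 1434.4 m/s.
h = 0.2554 s × 425 × 1496 / (2 × 1434.4) = 56.60 m.

56.6 m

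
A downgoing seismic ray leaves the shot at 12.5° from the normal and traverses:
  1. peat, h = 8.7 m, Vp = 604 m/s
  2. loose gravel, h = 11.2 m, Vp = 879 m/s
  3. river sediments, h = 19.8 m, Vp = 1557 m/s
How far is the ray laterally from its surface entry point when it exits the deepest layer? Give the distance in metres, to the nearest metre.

Apply Snell's law at each interface; in layer i the horizontal offset is hᵢ·tan θᵢ.
Layer 1: θ = 12.50°; offset = 8.7·tan 12.50° = 1.929 m.
Layer 2: sin θ = 879·sin 12.5°/604 = 0.3150, θ = 18.36°; offset = 11.2·tan 18.36° = 3.717 m.
Layer 3: sin θ = 1557·sin 12.5°/604 = 0.5579, θ = 33.91°; offset = 19.8·tan 33.91° = 13.312 m.
Summing the layer offsets gives 18.958 m.

19 m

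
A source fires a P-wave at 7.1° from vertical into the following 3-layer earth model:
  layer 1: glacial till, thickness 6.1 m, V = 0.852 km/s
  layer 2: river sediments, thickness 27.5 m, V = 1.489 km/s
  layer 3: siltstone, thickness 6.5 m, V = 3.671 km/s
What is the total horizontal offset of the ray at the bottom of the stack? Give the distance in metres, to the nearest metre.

Apply Snell's law at each interface; in layer i the horizontal offset is hᵢ·tan θᵢ.
Layer 1: θ = 7.10°; offset = 6.1·tan 7.10° = 0.760 m.
Layer 2: sin θ = 1.489·sin 7.1°/0.852 = 0.2160, θ = 12.47°; offset = 27.5·tan 12.47° = 6.084 m.
Layer 3: sin θ = 3.671·sin 7.1°/0.852 = 0.5326, θ = 32.18°; offset = 6.5·tan 32.18° = 4.090 m.
Total horizontal offset = 10.934 m.

11 m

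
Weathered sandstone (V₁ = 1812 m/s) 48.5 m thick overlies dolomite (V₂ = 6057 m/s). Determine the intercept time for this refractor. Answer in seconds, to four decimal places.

tᵢ = 2h·√(V₂²−V₁²)/(V₁V₂).
√(V₂²−V₁²) = √(6057²−1812²) = 5779.6 m/s.
tᵢ = 2·48.5·5779.6/(1812·6057) = 0.05108 s.

0.0511 s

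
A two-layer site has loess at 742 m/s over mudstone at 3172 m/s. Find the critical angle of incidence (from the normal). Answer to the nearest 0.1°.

13.5°

At critical incidence the refracted ray runs along the interface (θ₂ = 90°), so sin θ_c = V₁/V₂.
θ_c = arcsin(742/3172) = arcsin 0.2339 = 13.53°.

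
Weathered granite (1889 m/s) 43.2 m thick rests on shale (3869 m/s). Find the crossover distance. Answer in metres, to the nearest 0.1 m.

θ_c = arcsin(1889/3869) = 29.22°, so cos θ_c = 0.8727 and tᵢ = 2h cos θ_c/V₁ = 0.0399 s.
At crossover x/V₁ = x/V₂ + tᵢ ⇒ x = tᵢ/(1/V₁ − 1/V₂) = 0.03992/(5.2938e-04 − 2.5846e-04) = 147.34 m.

147.3 m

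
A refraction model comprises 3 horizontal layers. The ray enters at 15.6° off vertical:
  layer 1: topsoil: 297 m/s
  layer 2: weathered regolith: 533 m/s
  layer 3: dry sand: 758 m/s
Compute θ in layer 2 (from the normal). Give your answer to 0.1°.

28.9°

Ray parameter p = sin 15.6° / 297 = 9.0545e-04 s/m.
sin θ_2 = p·V_2 = 9.0545e-04 × 533 = 0.4826.
θ_2 = arcsin 0.4826 = 28.86°.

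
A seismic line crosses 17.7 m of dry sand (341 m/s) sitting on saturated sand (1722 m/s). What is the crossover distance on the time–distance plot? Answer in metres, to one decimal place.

x_cross = 2h·√((V₂+V₁)/(V₂−V₁)).
(V₂+V₁)/(V₂−V₁) = (1722+341)/(1722−341) = 1.4938; √ = 1.2222.
x_cross = 2·17.7·1.2222 = 43.27 m.

43.3 m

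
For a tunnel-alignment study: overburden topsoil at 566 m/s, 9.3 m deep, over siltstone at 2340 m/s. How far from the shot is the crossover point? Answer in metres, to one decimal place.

θ_c = arcsin(566/2340) = 14.00°, so cos θ_c = 0.9703 and tᵢ = 2h cos θ_c/V₁ = 0.0319 s.
At crossover x/V₁ = x/V₂ + tᵢ ⇒ x = tᵢ/(1/V₁ − 1/V₂) = 0.03189/(1.7668e-03 − 4.2735e-04) = 23.81 m.

23.8 m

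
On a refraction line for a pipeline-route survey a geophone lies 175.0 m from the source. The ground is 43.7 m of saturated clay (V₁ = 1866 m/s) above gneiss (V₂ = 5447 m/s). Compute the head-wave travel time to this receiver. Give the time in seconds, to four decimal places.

0.0761 s

t = x/V₂ + 2h·√(V₂²−V₁²)/(V₁V₂).
√(V₂²−V₁²) = √(5447²−1866²) = 5117.4 m/s; delay term = 2·43.7·5117.4/(1866·5447) = 0.04400 s.
t = 175.0/5447 + 0.04400 = 0.07613 s.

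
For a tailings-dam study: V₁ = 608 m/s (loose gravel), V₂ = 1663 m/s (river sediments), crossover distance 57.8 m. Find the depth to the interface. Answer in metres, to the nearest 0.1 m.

19.7 m

x_cross = 2h·√((V₂+V₁)/(V₂−V₁)) → h = x_cross / (2·√((V₂+V₁)/(V₂−V₁))).
√((V₂+V₁)/(V₂−V₁)) = √((1663+608)/(1663−608)) = 1.4672.
h = 57.8 / (2·1.4672) = 19.70 m.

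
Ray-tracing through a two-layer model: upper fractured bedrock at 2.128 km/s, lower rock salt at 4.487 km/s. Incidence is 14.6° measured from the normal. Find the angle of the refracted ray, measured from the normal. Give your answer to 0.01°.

32.11°

sin θ₁/V₁ = sin θ₂/V₂ ⇒ sin θ₂ = 4.487·sin 14.6°/2.128 = 4.487·0.2521/2.128 = 0.5315.
θ₂ = sin⁻¹(0.5315) = 32.11° (from vertical).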